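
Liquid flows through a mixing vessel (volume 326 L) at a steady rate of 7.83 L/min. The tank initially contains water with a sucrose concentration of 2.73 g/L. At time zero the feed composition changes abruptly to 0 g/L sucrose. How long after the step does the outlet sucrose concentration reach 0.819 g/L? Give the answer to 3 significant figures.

Species balance: V dC/dt = Q(C_in − C) ⇒ τ = V/Q = 41.635 min.
C(t) = C_in + (C₀ − C_in) e^(−t/τ). Set C = 0.819 and solve for t:
e^(−t/τ) = (C − C_in)/(C₀ − C_in) = (0.819 − 0)/(2.73 − 0) = 0.30000
t = −τ ln(…) = 41.635 × 1.2040 = 50.127 min.

50.1 min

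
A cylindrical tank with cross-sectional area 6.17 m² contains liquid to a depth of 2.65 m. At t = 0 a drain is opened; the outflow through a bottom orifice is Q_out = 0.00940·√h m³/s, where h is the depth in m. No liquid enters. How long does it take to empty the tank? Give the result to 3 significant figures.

2140 s

Mass balance (ρ constant): A dh/dt = −0.00940 √h.
This is separable: 2 d(√h)/dt = −0.00940/A, so √h = √h₀ − (0.00940/(2A)) t.
Set h = 0: 2√h₀ = (0.00940/A) t_empty ⇒ t_empty = 2A√h₀/0.00940.
t_empty = 2·6.17·√2.65/0.00940 = 12.340·1.6279/0.00940 = 2137.0 s.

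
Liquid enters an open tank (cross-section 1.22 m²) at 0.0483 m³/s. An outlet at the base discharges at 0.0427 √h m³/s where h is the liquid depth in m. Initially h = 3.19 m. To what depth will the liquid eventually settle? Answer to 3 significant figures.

1.28 m

Level balance: A dh/dt = 0.0483 − 0.0427 √h. Setting dh/dt = 0:
Q_in = 0.0427 √h_ss ⇒ √h_ss = 0.0483/0.0427 = 1.1311.
h_ss = 1.1311² = 1.2795 m. (Since h₀ = 3.19 m > h_ss, the level will fall toward this value.)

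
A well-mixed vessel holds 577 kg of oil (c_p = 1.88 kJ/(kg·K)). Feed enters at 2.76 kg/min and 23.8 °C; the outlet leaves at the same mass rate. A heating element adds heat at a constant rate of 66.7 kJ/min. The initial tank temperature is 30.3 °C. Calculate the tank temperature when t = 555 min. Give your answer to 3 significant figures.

36.2 °C

M c_p dT/dt = ṁ c_p (T_in − T) + Q̇.
Rearrange: dT/dt = (T_ss − T)/τ with τ = M/ṁ = 209.06 min and T_ss = T_in + Q̇/(ṁ c_p) = 36.655 °C.
Integrating: T(t) = T_ss + (T₀ − T_ss) e^(−t/τ).
T(555) = 36.655 + (-6.3546)·e^(−555/209.06) = 36.655 + (-6.3546)·0.070315 = 36.208 °C.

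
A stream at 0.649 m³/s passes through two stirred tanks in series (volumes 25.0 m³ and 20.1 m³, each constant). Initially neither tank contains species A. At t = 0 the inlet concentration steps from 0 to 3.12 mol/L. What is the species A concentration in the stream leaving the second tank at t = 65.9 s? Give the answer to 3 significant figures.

Time constants: τᵢ = Vᵢ/Q for each well-mixed tank.
τ₁ = 25.0/0.649 = 38.521 s; τ₂ = 20.1/0.649 = 30.971 s.
Solving the cascade with C₁(0)=C₂(0)=0 gives C₂(t) = C_in[1 − (τ₁ e^(−t/τ₁) − τ₂ e^(−t/τ₂))/(τ₁ − τ₂)].
At t = 65.9: e^(−t/τ₁) = 0.18073, e^(−t/τ₂) = 0.11910.
C₂ = 3.12·[1 − (38.521·0.18073 − 30.971·0.11910)/(7.5501)] = 3.12·0.56646 = 1.7674 mol/L.

1.77 mol/L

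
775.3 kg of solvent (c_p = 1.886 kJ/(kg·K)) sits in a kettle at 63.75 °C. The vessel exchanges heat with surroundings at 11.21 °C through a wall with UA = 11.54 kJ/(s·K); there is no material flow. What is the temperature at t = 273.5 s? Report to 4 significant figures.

17.28 °C

M c_p dT/dt = −UA(T − T_amb).
dT/dt = (T_ss − T)/τ with T_ss = T_amb = 11.2100 °C, τ = M c_p/UA = 775.3·1.886/11.54 = 126.708 s.
Solution: T(t) = T_ss + (T₀ − T_ss) e^(−t/τ).
T(273.5) = 11.2100 + (52.5400)·0.115498 = 17.2783 °C.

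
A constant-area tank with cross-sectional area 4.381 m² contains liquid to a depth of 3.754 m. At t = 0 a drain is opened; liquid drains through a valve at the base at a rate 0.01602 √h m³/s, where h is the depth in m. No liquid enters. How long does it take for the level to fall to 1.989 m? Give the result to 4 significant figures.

With no inflow, A dh/dt = −0.01602 √h.
This is separable: 2 d(√h)/dt = −0.01602/A, so √h = √h₀ − (0.01602/(2A)) t.
t = 2A(√h₀ − √h)/0.01602 = 2·4.381·(√3.754 − √1.989)/0.01602
  = 8.76200 × (1.93752 − 1.41032) / 0.01602 = 288.350 s.

288.4 s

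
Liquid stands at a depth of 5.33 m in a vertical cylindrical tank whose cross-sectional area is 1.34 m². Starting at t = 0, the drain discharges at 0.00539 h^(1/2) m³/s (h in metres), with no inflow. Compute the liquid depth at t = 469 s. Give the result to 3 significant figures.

1.86 m

Unsteady balance on liquid volume: A dh/dt = −0.00539 √h.
∫ h^(−1/2) dh = −(0.00539/A) ∫ dt, giving 2√h = 2√h₀ − (0.00539/A) t.
√h = √5.33 − 0.00539·469/(2·1.34) = 2.3087 − 0.94325 = 1.3654.
h = 1.3654² = 1.8644 m.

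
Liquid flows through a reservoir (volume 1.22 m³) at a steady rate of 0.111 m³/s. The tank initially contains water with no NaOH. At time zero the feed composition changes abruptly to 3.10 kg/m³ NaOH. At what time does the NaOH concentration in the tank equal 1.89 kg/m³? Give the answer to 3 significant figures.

10.3 s

Unsteady species balance (constant V, well mixed): V dC/dt = Q(C_in − C), so τ = V/Q = 10.991 s.
C(t) = C_in + (C₀ − C_in) e^(−t/τ). Set C = 1.89 and solve for t:
e^(−t/τ) = (C − C_in)/(C₀ − C_in) = (1.89 − 3.10)/(0 − 3.10) = 0.39032
t = −τ ln(…) = 10.991 × 0.94078 = 10.340 s.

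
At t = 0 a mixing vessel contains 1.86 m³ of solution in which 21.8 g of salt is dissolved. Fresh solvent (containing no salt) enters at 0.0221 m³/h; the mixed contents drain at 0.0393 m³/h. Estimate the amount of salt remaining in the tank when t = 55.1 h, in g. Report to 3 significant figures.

4.28 g

Total volume: dV/dt = Q_in − Q_out = -0.017200 m³/h, so V(t) = 1.86 − 0.017200 t and V(55.1) = 0.91228 m³.
Solute balance: dm/dt = 0 − Q_out C = −Q_out m/V(t).
dm/m = −Q_out dt/(V₀ − 0.017200 t); integrating gives ln(m/m₀) = −(Q_out/(Q_in−Q_out)) ln(V/V₀).
m = m₀ (V₀/V)^(Q_out/(Q_in−Q_out)) = 21.8 × (1.86/0.91228)^(-2.2849) = 4.2810 g.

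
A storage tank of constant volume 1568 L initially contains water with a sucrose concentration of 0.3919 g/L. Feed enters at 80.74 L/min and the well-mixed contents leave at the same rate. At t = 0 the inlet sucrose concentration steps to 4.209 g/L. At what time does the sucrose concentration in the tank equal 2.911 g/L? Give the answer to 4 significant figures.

20.95 min

Species balance: V dC/dt = Q(C_in − C) ⇒ τ = V/Q = 19.4204 min.
C(t) = C_in + (C₀ − C_in) e^(−t/τ). Set C = 2.911 and solve for t:
e^(−t/τ) = (C − C_in)/(C₀ − C_in) = (2.911 − 4.209)/(0.3919 − 4.209) = 0.340049
t = −τ ln(…) = 19.4204 × 1.07867 = 20.9481 min.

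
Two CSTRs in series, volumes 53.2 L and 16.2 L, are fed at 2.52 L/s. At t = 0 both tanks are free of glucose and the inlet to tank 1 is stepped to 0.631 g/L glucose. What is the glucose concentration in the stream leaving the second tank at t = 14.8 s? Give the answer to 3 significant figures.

Each tank obeys Vᵢ dCᵢ/dt = Q(Cᵢ₋₁ − Cᵢ), so τᵢ = Vᵢ/Q.
τ₁ = 53.2/2.52 = 21.111 s; τ₂ = 16.2/2.52 = 6.4286 s.
Tank 1: C₁ = C_in(1 − e^(−t/τ₁)). Tank 2 (τ₁ ≠ τ₂): C₂ = C_in[1 − (τ₁ e^(−t/τ₁) − τ₂ e^(−t/τ₂))/(τ₁ − τ₂)].
At t = 14.8: e^(−t/τ₁) = 0.49606, e^(−t/τ₂) = 0.10004.
C₂ = 0.631·[1 − (21.111·0.49606 − 6.4286·0.10004)/(14.683)] = 0.631·0.33054 = 0.20857 g/L.

0.209 g/L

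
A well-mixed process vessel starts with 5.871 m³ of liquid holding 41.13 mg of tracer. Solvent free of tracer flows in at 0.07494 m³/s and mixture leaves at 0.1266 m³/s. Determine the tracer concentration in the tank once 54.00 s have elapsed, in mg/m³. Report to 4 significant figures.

Total volume: dV/dt = Q_in − Q_out = -0.0516600 m³/s, so V(t) = 5.871 − 0.0516600 t and V(54.00) = 3.08136 m³.
No tracer enters, so dm/dt = −Q_out · (m/V).
dm/m = −Q_out dt/(V₀ − 0.0516600 t); integrating gives ln(m/m₀) = −(Q_out/(Q_in−Q_out)) ln(V/V₀).
m = m₀ (V₀/V)^(Q_out/(Q_in−Q_out)) = 41.13 × (5.871/3.08136)^(-2.45064) = 8.47333 mg.
C = m/V = 8.47333/3.08136 = 2.74987 mg/m³.

2.750 mg/m³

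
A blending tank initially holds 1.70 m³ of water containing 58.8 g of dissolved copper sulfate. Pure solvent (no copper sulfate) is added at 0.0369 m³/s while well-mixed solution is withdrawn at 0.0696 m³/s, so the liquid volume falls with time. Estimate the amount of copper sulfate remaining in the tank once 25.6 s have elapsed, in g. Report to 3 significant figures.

Let m(t) be the amount of copper sulfate. Volume: V(t) = V₀ + (Q_in − Q_out) t = 1.70 − 0.032700 t; V(25.6) = 0.86288 m³.
No copper sulfate enters, so dm/dt = −Q_out · (m/V).
Separate: dm/m = −Q_out dt/V(t) ⇒ ln(m/m₀) = −(Q_out/(Q_in−Q_out)) ln(V/V₀).
m = m₀ (V₀/V)^(Q_out/(Q_in−Q_out)) = 58.8 × (1.70/0.86288)^(-2.1284) = 13.885 g.

13.9 g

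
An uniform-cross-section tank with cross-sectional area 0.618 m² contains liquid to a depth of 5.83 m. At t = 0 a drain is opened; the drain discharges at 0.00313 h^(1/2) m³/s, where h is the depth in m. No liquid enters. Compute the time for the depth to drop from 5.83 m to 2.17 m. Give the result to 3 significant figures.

372 s

A dh/dt = −Q_out = −0.00313 √h.
This is separable: 2 d(√h)/dt = −0.00313/A, so √h = √h₀ − (0.00313/(2A)) t.
t = 2A(√h₀ − √h)/0.00313 = 2·0.618·(√5.83 − √2.17)/0.00313
  = 1.2360 × (2.4145 − 1.4731) / 0.00313 = 371.77 s.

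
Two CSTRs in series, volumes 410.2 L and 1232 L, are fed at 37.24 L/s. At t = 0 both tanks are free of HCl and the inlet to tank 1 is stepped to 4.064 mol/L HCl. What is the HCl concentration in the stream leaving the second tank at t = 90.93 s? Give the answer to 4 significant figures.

Time constants: τᵢ = Vᵢ/Q for each well-mixed tank.
τ₁ = 410.2/37.24 = 11.0150 s; τ₂ = 1232/37.24 = 33.0827 s.
Solving the cascade with C₁(0)=C₂(0)=0 gives C₂(t) = C_in[1 − (τ₁ e^(−t/τ₁) − τ₂ e^(−t/τ₂))/(τ₁ − τ₂)].
At t = 90.93: e^(−t/τ₁) = 0.000259935, e^(−t/τ₂) = 0.0640196.
C₂ = 4.064·[1 − (11.0150·0.000259935 − 33.0827·0.0640196)/(-22.0677)] = 4.064·0.904155 = 3.67449 mol/L.

3.674 mol/L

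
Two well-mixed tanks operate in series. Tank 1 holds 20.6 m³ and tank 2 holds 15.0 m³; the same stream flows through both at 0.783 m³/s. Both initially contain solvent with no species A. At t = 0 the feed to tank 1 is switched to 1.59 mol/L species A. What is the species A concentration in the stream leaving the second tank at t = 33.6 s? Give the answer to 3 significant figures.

0.696 mol/L

Time constants: τᵢ = Vᵢ/Q for each well-mixed tank.
τ₁ = 20.6/0.783 = 26.309 s; τ₂ = 15.0/0.783 = 19.157 s.
Solving the cascade with C₁(0)=C₂(0)=0 gives C₂(t) = C_in[1 − (τ₁ e^(−t/τ₁) − τ₂ e^(−t/τ₂))/(τ₁ − τ₂)].
At t = 33.6: e^(−t/τ₁) = 0.27884, e^(−t/τ₂) = 0.17309.
C₂ = 1.59·[1 − (26.309·0.27884 − 19.157·0.17309)/(7.1520)] = 1.59·0.43792 = 0.69629 mol/L.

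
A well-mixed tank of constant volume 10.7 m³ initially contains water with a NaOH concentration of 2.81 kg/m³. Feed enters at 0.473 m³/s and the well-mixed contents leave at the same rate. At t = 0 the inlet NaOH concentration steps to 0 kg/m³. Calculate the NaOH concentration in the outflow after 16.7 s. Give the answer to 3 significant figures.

1.34 kg/m³

Unsteady species balance (constant V, well mixed): V dC/dt = Q(C_in − C).
Rewrite as dC/dt + C/τ = C_in/τ, τ = V/Q = 22.622 s.
This is linear first-order; C(t) = C_in + (C₀ − C_in) e^(−t/τ).
C(16.7) = 0 + (2.81 − 0)·e^(−16.7/22.622) = 0 + (2.8100)·0.47796 = 1.3431 kg/m³.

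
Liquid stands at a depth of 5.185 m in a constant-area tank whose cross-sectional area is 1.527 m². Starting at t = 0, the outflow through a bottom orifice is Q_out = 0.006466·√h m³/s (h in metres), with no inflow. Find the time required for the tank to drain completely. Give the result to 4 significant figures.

A dh/dt = −Q_out = −0.006466 √h.
This is separable: 2 d(√h)/dt = −0.006466/A, so √h = √h₀ − (0.006466/(2A)) t.
Set h = 0: 2√h₀ = (0.006466/A) t_empty ⇒ t_empty = 2A√h₀/0.006466.
t_empty = 2·1.527·√5.185/0.006466 = 3.05400·2.27706/0.006466 = 1075.49 s.

1075 s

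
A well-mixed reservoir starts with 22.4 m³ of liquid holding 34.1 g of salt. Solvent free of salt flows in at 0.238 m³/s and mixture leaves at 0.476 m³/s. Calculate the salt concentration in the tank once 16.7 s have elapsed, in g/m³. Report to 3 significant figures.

1.25 g/m³

Total volume: dV/dt = Q_in − Q_out = -0.23800 m³/s, so V(t) = 22.4 − 0.23800 t and V(16.7) = 18.425 m³.
No salt enters, so dm/dt = −Q_out · (m/V).
dm/m = −Q_out dt/(V₀ − 0.23800 t); integrating gives ln(m/m₀) = −(Q_out/(Q_in−Q_out)) ln(V/V₀).
m = m₀ (V₀/V)^(Q_out/(Q_in−Q_out)) = 34.1 × (22.4/18.425)^(-2.0000) = 23.072 g.
C = m/V = 23.072/18.425 = 1.2522 g/m³.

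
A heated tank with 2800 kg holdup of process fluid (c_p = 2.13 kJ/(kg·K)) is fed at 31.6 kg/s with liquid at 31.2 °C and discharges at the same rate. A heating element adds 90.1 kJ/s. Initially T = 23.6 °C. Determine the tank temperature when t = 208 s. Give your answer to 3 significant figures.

31.7 °C

M c_p dT/dt = ṁ c_p (T_in − T) + Q̇.
τ = M/ṁ = 88.608 s; T_ss = T_in + Q̇/(ṁ c_p) = 31.2 + 90.1/(31.6·2.13) = 32.539 °C.
T approaches T_ss exponentially: T(t) = T_ss + (T₀ − T_ss) e^(−t/τ).
T(208) = 32.539 + (-8.9386)·e^(−208/88.608) = 32.539 + (-8.9386)·0.095615 = 31.684 °C.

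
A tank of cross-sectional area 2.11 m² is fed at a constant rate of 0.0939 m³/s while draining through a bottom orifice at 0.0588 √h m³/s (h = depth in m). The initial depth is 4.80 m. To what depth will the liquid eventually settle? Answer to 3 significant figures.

2.55 m

Accumulation of liquid (constant cross-section A): A dh/dt = Q_in − 0.0588 √h. At steady state dh/dt = 0:
Q_in = 0.0588 √h_ss ⇒ √h_ss = 0.0939/0.0588 = 1.5969.
h_ss = 1.5969² = 2.5502 m. (Since h₀ = 4.80 m > h_ss, the level will fall toward this value.)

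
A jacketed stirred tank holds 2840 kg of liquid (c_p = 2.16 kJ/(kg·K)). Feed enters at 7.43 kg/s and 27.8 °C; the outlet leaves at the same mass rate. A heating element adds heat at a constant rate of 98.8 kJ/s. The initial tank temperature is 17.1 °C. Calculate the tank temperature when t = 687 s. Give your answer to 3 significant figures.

31.2 °C

Heat balance on the well-mixed liquid: M c_p dT/dt = ṁ c_p (T_in − T) + 98.8.
τ = M/ṁ = 382.23 s; T_ss = T_in + Q̇/(ṁ c_p) = 27.8 + 98.8/(7.43·2.16) = 33.956 °C.
T approaches T_ss exponentially: T(t) = T_ss + (T₀ − T_ss) e^(−t/τ).
T(687) = 33.956 + (-16.856)·e^(−687/382.23) = 33.956 + (-16.856)·0.16574 = 31.162 °C.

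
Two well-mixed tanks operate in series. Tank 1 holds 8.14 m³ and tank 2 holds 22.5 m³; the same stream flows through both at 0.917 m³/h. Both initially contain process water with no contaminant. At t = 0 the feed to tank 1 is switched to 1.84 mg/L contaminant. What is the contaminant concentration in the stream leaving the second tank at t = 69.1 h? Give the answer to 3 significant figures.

Species balance on tank i: dCᵢ/dt = (Cᵢ₋₁ − Cᵢ)/τᵢ with τᵢ = Vᵢ/Q.
τ₁ = 8.14/0.917 = 8.8768 h; τ₂ = 22.5/0.917 = 24.537 h.
Tank 1: C₁ = C_in(1 − e^(−t/τ₁)). Tank 2 (τ₁ ≠ τ₂): C₂ = C_in[1 − (τ₁ e^(−t/τ₁) − τ₂ e^(−t/τ₂))/(τ₁ − τ₂)].
At t = 69.1: e^(−t/τ₁) = 0.00041619, e^(−t/τ₂) = 0.059832.
C₂ = 1.84·[1 − (8.8768·0.00041619 − 24.537·0.059832)/(-15.660)] = 1.84·0.90649 = 1.6679 mg/L.

1.67 mg/L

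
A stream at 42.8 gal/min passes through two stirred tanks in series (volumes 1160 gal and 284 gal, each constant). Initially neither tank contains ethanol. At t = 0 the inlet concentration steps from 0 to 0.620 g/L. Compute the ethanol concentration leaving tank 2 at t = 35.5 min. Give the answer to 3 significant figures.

0.399 g/L

Time constants: τᵢ = Vᵢ/Q for each well-mixed tank.
τ₁ = 1160/42.8 = 27.103 min; τ₂ = 284/42.8 = 6.6355 min.
Solving the cascade with C₁(0)=C₂(0)=0 gives C₂(t) = C_in[1 − (τ₁ e^(−t/τ₁) − τ₂ e^(−t/τ₂))/(τ₁ − τ₂)].
At t = 35.5: e^(−t/τ₁) = 0.26987, e^(−t/τ₂) = 0.0047482.
C₂ = 0.620·[1 − (27.103·0.26987 − 6.6355·0.0047482)/(20.467)] = 0.620·0.64418 = 0.39939 g/L.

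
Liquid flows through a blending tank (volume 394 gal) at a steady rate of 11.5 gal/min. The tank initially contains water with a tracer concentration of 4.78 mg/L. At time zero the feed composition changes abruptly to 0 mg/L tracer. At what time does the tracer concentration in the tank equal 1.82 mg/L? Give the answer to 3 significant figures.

Species balance: V dC/dt = Q(C_in − C) ⇒ τ = V/Q = 34.261 min.
C(t) = C_in + (C₀ − C_in) e^(−t/τ). Set C = 1.82 and solve for t:
e^(−t/τ) = (C − C_in)/(C₀ − C_in) = (1.82 − 0)/(4.78 − 0) = 0.38075
t = −τ ln(…) = 34.261 × 0.96560 = 33.082 min.

33.1 min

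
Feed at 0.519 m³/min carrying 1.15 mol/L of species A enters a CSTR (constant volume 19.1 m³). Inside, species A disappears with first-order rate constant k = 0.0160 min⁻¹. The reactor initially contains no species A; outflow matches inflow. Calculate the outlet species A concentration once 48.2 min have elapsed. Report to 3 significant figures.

Species balance: V dC/dt = Q C_in − Q C − k V C.
This is linear with rate a = Q/V + k = 0.043173 min⁻¹.
C_ss = Q C_in/(Q + kV) = 0.72381 mol/L; C(t) = C_ss + (C₀ − C_ss) e^(−a t).
C(48.2) = 0.72381 + (-0.72381)·e^(−0.043173·48.2) = 0.72381 + (-0.72381)·0.12481 = 0.63346 mol/L.

0.633 mol/L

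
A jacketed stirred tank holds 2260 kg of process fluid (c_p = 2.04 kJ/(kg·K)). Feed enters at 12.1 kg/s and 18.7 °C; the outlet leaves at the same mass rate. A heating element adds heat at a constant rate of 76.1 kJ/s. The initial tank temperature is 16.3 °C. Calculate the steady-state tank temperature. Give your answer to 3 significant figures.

M c_p dT/dt = ṁ c_p (T_in − T) + Q̇.
At steady state dT/dt = 0 ⇒ T_ss = T_in + Q̇/(ṁ c_p) = 18.7 + 76.1/(12.1·2.04) = 21.783 °C.

21.8 °C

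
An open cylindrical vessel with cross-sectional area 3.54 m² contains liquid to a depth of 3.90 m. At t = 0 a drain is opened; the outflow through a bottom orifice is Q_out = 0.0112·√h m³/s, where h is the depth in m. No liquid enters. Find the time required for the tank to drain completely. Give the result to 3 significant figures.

1250 s

Unsteady balance on liquid volume: A dh/dt = −0.0112 √h.
Separate and integrate: 2(√h − √h₀) = −(0.0112/A) t.
Set h = 0: 2√h₀ = (0.0112/A) t_empty ⇒ t_empty = 2A√h₀/0.0112.
t_empty = 2·3.54·√3.90/0.0112 = 7.0800·1.9748/0.0112 = 1248.4 s.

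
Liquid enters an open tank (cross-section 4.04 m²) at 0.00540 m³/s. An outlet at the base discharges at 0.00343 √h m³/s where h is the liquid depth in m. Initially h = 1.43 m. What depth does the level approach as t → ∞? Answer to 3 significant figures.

A dh/dt = Q_in − 0.00343 √h. Steady state requires inflow = outflow:
Q_in = 0.00343 √h_ss ⇒ √h_ss = 0.00540/0.00343 = 1.5743.
h_ss = 1.5743² = 2.4786 m. (Since h₀ = 1.43 m < h_ss, the level will rise toward this value.)

2.48 m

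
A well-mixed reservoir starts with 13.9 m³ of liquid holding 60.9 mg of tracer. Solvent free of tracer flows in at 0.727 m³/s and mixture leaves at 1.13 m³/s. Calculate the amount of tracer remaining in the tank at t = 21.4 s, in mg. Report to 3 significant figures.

4.03 mg

Let m(t) be the amount of tracer. Volume: V(t) = V₀ + (Q_in − Q_out) t = 13.9 − 0.40300 t; V(21.4) = 5.2758 m³.
Solute balance: dm/dt = 0 − Q_out C = −Q_out m/V(t).
Separate: dm/m = −Q_out dt/V(t) ⇒ ln(m/m₀) = −(Q_out/(Q_in−Q_out)) ln(V/V₀).
m = m₀ (V₀/V)^(Q_out/(Q_in−Q_out)) = 60.9 × (13.9/5.2758)^(-2.8040) = 4.0264 mg.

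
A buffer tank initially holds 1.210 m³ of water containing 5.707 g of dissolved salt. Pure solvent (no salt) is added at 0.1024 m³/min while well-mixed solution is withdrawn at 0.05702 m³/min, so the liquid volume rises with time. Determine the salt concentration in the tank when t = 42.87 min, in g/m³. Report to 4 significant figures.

Total volume: dV/dt = Q_in − Q_out = 0.0453800 m³/min, so V(t) = 1.210 + 0.0453800 t and V(42.87) = 3.15544 m³.
Solute balance: dm/dt = 0 − Q_out C = −Q_out m/V(t).
dm/m = −Q_out dt/(V₀ + 0.0453800 t); integrating gives ln(m/m₀) = −(Q_out/(Q_in−Q_out)) ln(V/V₀).
m = m₀ (V₀/V)^(Q_out/(Q_in−Q_out)) = 5.707 × (1.210/3.15544)^(1.25650) = 1.71143 g.
C = m/V = 1.71143/3.15544 = 0.542374 g/m³.

0.5424 g/m³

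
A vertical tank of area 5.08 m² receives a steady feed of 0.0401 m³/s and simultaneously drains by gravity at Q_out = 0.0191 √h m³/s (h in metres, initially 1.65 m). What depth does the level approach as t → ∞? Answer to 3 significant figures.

Level balance: A dh/dt = 0.0401 − 0.0191 √h. Setting dh/dt = 0:
Q_in = 0.0191 √h_ss ⇒ √h_ss = 0.0401/0.0191 = 2.0995.
h_ss = 2.0995² = 4.4078 m. (Since h₀ = 1.65 m < h_ss, the level will rise toward this value.)

4.41 m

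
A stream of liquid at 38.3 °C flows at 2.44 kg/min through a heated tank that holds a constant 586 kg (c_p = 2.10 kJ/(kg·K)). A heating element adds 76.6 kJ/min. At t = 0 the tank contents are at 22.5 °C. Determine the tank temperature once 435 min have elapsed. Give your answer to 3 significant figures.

Unsteady energy balance on the tank contents: M c_p dT/dt = ṁ c_p (T_in − T) + 76.6.
τ = M/ṁ = 240.16 min; T_ss = T_in + Q̇/(ṁ c_p) = 38.3 + 76.6/(2.44·2.10) = 53.249 °C.
T approaches T_ss exponentially: T(t) = T_ss + (T₀ − T_ss) e^(−t/τ).
T(435) = 53.249 + (-30.749)·e^(−435/240.16) = 53.249 + (-30.749)·0.16345 = 48.223 °C.

48.2 °C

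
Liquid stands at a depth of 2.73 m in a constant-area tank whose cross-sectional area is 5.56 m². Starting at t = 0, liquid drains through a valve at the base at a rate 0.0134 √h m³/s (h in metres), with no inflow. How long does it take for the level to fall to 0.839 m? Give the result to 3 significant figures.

611 s

A dh/dt = −Q_out = −0.0134 √h.
∫ h^(−1/2) dh = −(0.0134/A) ∫ dt, giving 2√h = 2√h₀ − (0.0134/A) t.
t = 2A(√h₀ − √h)/0.0134 = 2·5.56·(√2.73 − √0.839)/0.0134
  = 11.120 × (1.6523 − 0.91597) / 0.0134 = 611.02 s.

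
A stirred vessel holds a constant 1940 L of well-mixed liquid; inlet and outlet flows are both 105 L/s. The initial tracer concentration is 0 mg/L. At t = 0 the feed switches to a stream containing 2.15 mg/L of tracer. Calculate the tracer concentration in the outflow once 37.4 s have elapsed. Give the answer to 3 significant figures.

Unsteady species balance (constant V, well mixed): V dC/dt = Q(C_in − C).
Rewrite as dC/dt + C/τ = C_in/τ, τ = V/Q = 18.476 s.
Solution: C(t) = C_in + (C₀ − C_in) e^(−t/τ).
C(37.4) = 2.15 + (0 − 2.15)·e^(−37.4/18.476) = 2.15 + (-2.1500)·0.13210 = 1.8660 mg/L.

1.87 mg/L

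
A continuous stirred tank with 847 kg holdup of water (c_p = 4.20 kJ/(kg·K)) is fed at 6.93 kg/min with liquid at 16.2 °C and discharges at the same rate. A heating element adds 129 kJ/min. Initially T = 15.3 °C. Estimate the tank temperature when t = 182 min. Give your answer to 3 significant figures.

Unsteady energy balance on the tank contents: M c_p dT/dt = ṁ c_p (T_in − T) + 129.
Rearrange: dT/dt = (T_ss − T)/τ with τ = M/ṁ = 122.22 min and T_ss = T_in + Q̇/(ṁ c_p) = 20.632 °C.
T approaches T_ss exponentially: T(t) = T_ss + (T₀ − T_ss) e^(−t/τ).
T(182) = 20.632 + (-5.3321)·e^(−182/122.22) = 20.632 + (-5.3321)·0.22558 = 19.429 °C.

19.4 °C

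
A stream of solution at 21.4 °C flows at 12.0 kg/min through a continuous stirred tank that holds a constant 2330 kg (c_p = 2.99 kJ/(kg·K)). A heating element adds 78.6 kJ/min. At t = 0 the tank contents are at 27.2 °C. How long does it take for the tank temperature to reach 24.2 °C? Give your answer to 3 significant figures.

345 min

Unsteady energy balance on the tank contents: M c_p dT/dt = ṁ c_p (T_in − T) + 78.6.
τ = M/ṁ = 194.17 min; T_ss = T_in + Q̇/(ṁ c_p) = 23.591 °C.
T(t) = T_ss + (T₀ − T_ss) e^(−t/τ). Set T = 24.2:
e^(−t/τ) = (24.2 − 23.591)/(27.2 − 23.591) = 0.16883
t = −194.17 · ln(0.16883) = 345.40 min.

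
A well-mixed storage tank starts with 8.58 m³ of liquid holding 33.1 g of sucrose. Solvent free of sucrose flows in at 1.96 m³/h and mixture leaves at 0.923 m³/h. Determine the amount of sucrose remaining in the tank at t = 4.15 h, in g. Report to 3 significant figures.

Total volume: dV/dt = Q_in − Q_out = 1.0370 m³/h, so V(t) = 8.58 + 1.0370 t and V(4.15) = 12.884 m³.
Solute balance: dm/dt = 0 − Q_out C = −Q_out m/V(t).
dm/m = −Q_out dt/(V₀ + 1.0370 t); integrating gives ln(m/m₀) = −(Q_out/(Q_in−Q_out)) ln(V/V₀).
m = m₀ (V₀/V)^(Q_out/(Q_in−Q_out)) = 33.1 × (8.58/12.884)^(0.89007) = 23.051 g.

23.1 g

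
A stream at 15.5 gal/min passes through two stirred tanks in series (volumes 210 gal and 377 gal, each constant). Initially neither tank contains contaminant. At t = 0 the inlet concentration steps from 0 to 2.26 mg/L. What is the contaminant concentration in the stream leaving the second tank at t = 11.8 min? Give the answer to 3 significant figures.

0.309 mg/L

Time constants: τᵢ = Vᵢ/Q for each well-mixed tank.
τ₁ = 210/15.5 = 13.548 min; τ₂ = 377/15.5 = 24.323 min.
Solving the cascade with C₁(0)=C₂(0)=0 gives C₂(t) = C_in[1 − (τ₁ e^(−t/τ₁) − τ₂ e^(−t/τ₂))/(τ₁ − τ₂)].
At t = 11.8: e^(−t/τ₁) = 0.41855, e^(−t/τ₂) = 0.61561.
C₂ = 2.26·[1 − (13.548·0.41855 − 24.323·0.61561)/(-10.774)] = 2.26·0.13660 = 0.30871 mg/L.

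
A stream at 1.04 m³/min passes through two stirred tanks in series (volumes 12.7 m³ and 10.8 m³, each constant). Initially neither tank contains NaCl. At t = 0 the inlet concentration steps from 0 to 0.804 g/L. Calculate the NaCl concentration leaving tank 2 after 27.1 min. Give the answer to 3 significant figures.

Species balance on tank i: dCᵢ/dt = (Cᵢ₋₁ − Cᵢ)/τᵢ with τᵢ = Vᵢ/Q.
τ₁ = 12.7/1.04 = 12.212 min; τ₂ = 10.8/1.04 = 10.385 min.
Solving the cascade with C₁(0)=C₂(0)=0 gives C₂(t) = C_in[1 − (τ₁ e^(−t/τ₁) − τ₂ e^(−t/τ₂))/(τ₁ − τ₂)].
At t = 27.1: e^(−t/τ₁) = 0.10869, e^(−t/τ₂) = 0.073562.
C₂ = 0.804·[1 − (12.212·0.10869 − 10.385·0.073562)/(1.8269)] = 0.804·0.69160 = 0.55605 g/L.

0.556 g/L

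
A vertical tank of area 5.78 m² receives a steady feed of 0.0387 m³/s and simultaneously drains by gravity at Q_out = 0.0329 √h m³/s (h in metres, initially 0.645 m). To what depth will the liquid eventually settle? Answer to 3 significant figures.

1.38 m

Level balance: A dh/dt = 0.0387 − 0.0329 √h. Setting dh/dt = 0:
Q_in = 0.0329 √h_ss ⇒ √h_ss = 0.0387/0.0329 = 1.1763.
h_ss = 1.1763² = 1.3837 m. (Since h₀ = 0.645 m < h_ss, the level will rise toward this value.)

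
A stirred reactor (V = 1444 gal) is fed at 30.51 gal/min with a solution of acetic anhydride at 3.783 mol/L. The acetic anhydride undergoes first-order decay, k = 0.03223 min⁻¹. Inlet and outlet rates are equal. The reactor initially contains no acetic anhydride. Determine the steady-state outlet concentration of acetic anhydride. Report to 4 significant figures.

Species balance: V dC/dt = Q C_in − Q C − k V C.
Steady state (dC/dt = 0): C_ss = Q C_in/(Q + kV) = C_in/(1 + kV/Q).
C_ss = 30.51·3.783/(30.51 + 0.03223·1444) = 115.419/77.0501 = 1.49798 mol/L.

1.498 mol/L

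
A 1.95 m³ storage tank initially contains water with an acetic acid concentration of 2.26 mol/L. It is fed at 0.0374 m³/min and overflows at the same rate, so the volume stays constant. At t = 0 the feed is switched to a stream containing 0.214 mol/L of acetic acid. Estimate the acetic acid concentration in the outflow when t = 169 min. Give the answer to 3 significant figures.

0.294 mol/L

Accumulation = in − out for the solute gives V dC/dt = Q(C_in − C).
So dC/dt = (C_in − C)/τ with τ = V/Q = 1.95/0.0374 = 52.139 min.
Solution: C(t) = C_in + (C₀ − C_in) e^(−t/τ).
C(169) = 0.214 + (2.26 − 0.214)·e^(−169/52.139) = 0.214 + (2.0460)·0.039112 = 0.29402 mol/L.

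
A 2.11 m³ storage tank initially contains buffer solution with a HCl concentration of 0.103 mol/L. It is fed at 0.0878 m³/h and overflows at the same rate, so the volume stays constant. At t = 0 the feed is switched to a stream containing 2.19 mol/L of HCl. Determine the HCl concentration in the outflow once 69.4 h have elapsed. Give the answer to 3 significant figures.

2.07 mol/L

Mass balance on the solute (V constant): V dC/dt = Q(C_in − C).
So dC/dt = (C_in − C)/τ with τ = V/Q = 2.11/0.0878 = 24.032 h.
This is linear first-order; C(t) = C_in + (C₀ − C_in) e^(−t/τ).
C(69.4) = 2.19 + (0.103 − 2.19)·e^(−69.4/24.032) = 2.19 + (-2.0870)·0.055697 = 2.0738 mol/L.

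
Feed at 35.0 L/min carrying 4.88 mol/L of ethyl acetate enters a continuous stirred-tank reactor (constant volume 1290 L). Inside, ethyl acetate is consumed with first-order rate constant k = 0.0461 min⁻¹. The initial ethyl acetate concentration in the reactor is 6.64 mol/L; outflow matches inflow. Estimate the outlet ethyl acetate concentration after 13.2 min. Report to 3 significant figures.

Species balance: V dC/dt = Q C_in − Q C − k V C.
This is linear with rate a = Q/V + k = 0.073232 min⁻¹.
C_ss = Q C_in/(Q + kV) = 1.8080 mol/L; C(t) = C_ss + (C₀ − C_ss) e^(−a t).
C(13.2) = 1.8080 + (4.8320)·e^(−0.073232·13.2) = 1.8080 + (4.8320)·0.38035 = 3.6459 mol/L.

3.65 mol/L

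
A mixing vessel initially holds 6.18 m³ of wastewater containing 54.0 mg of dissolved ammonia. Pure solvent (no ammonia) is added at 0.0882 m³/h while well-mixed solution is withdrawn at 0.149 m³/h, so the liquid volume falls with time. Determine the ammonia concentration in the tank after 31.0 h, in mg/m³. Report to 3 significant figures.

5.15 mg/m³

Let m(t) be the amount of ammonia. Volume: V(t) = V₀ + (Q_in − Q_out) t = 6.18 − 0.060800 t; V(31.0) = 4.2952 m³.
No ammonia enters, so dm/dt = −Q_out · (m/V).
dm/m = −Q_out dt/(V₀ − 0.060800 t); integrating gives ln(m/m₀) = −(Q_out/(Q_in−Q_out)) ln(V/V₀).
m = m₀ (V₀/V)^(Q_out/(Q_in−Q_out)) = 54.0 × (6.18/4.2952)^(-2.4507) = 22.140 mg.
C = m/V = 22.140/4.2952 = 5.1546 mg/m³.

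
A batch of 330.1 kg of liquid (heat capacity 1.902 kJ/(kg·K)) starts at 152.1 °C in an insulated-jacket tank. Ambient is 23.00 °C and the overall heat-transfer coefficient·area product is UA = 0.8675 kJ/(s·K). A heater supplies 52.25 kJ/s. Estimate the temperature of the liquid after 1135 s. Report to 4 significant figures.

97.58 °C

Lumped-capacitance energy balance: M c_p dT/dt = UA(T_amb − T) + Q̇.
dT/dt = (T_ss − T)/τ with T_ss = T_amb + Q̇/UA = 23.00 + 52.25/0.8675 = 83.2305 °C, τ = M c_p/UA = 330.1·1.902/0.8675 = 723.747 s.
Integrating: T(t) = T_ss + (T₀ − T_ss) e^(−t/τ).
T(1135) = 83.2305 + (68.8695)·0.208414 = 97.5839 °C.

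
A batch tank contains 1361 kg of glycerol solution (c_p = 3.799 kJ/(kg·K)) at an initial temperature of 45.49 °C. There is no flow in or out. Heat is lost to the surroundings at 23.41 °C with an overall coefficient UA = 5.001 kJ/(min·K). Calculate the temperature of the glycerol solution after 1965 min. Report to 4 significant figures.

Lumped-capacitance energy balance: M c_p dT/dt = UA(T_amb − T).
dT/dt = (T_ss − T)/τ with T_ss = T_amb = 23.4100 °C, τ = M c_p/UA = 1361·3.799/5.001 = 1033.88 min.
Solution: T(t) = T_ss + (T₀ − T_ss) e^(−t/τ).
T(1965) = 23.4100 + (22.0800)·0.149478 = 26.7105 °C.

26.71 °C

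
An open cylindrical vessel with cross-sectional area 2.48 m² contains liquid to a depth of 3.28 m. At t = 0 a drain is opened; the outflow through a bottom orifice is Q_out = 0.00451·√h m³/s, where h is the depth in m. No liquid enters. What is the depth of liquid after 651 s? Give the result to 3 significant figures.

1.49 m

Volume balance on the tank: A dh/dt = −0.00451 √h.
∫ h^(−1/2) dh = −(0.00451/A) ∫ dt, giving 2√h = 2√h₀ − (0.00451/A) t.
√h = √3.28 − 0.00451·651/(2·2.48) = 1.8111 − 0.59194 = 1.2191.
h = 1.2191² = 1.4863 m.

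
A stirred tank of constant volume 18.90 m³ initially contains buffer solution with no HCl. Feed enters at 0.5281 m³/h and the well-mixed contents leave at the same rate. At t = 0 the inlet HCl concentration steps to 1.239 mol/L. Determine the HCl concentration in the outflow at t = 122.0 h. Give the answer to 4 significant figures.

1.198 mol/L

Accumulation = in − out for the solute gives V dC/dt = Q(C_in − C).
Time constant τ = V/Q = 18.90/0.5281 = 35.7887 h.
Solution: C(t) = C_in + (C₀ − C_in) e^(−t/τ).
C(122.0) = 1.239 + (0 − 1.239)·e^(−122.0/35.7887) = 1.239 + (-1.23900)·0.0330776 = 1.19802 mol/L.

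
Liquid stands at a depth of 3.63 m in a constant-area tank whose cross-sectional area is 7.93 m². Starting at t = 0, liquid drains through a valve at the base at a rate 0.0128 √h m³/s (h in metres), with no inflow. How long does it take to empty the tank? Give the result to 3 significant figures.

2360 s

With no inflow, A dh/dt = −0.0128 √h.
∫ h^(−1/2) dh = −(0.0128/A) ∫ dt, giving 2√h = 2√h₀ − (0.0128/A) t.
Set h = 0: 2√h₀ = (0.0128/A) t_empty ⇒ t_empty = 2A√h₀/0.0128.
t_empty = 2·7.93·√3.63/0.0128 = 15.860·1.9053/0.0128 = 2360.7 s.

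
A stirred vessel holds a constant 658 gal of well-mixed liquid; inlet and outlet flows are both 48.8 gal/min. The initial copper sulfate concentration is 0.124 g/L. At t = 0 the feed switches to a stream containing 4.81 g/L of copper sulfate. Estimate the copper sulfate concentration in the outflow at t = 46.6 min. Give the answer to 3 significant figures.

Transient balance on the dissolved component: V dC/dt = Q(C_in − C).
Rewrite as dC/dt + C/τ = C_in/τ, τ = V/Q = 13.484 min.
This is linear first-order; C(t) = C_in + (C₀ − C_in) e^(−t/τ).
C(46.6) = 4.81 + (0.124 − 4.81)·e^(−46.6/13.484) = 4.81 + (-4.6860)·0.031554 = 4.6621 g/L.

4.66 g/L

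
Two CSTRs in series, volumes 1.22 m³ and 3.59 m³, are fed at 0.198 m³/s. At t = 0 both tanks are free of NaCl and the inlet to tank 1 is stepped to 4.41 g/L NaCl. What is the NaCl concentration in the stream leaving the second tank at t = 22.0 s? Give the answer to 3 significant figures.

2.49 g/L

Time constants: τᵢ = Vᵢ/Q for each well-mixed tank.
τ₁ = 1.22/0.198 = 6.1616 s; τ₂ = 3.59/0.198 = 18.131 s.
Tank 1: C₁ = C_in(1 − e^(−t/τ₁)). Tank 2 (τ₁ ≠ τ₂): C₂ = C_in[1 − (τ₁ e^(−t/τ₁) − τ₂ e^(−t/τ₂))/(τ₁ − τ₂)].
At t = 22.0: e^(−t/τ₁) = 0.028142, e^(−t/τ₂) = 0.29719.
C₂ = 4.41·[1 − (6.1616·0.028142 − 18.131·0.29719)/(-11.970)] = 4.41·0.56431 = 2.4886 g/L.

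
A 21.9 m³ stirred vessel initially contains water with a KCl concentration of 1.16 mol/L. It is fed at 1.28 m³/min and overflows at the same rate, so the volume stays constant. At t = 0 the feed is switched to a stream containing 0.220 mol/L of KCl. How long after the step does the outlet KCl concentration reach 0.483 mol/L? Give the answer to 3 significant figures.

Species balance: V dC/dt = Q(C_in − C) ⇒ τ = V/Q = 17.109 min.
C(t) = C_in + (C₀ − C_in) e^(−t/τ). Set C = 0.483 and solve for t:
e^(−t/τ) = (C − C_in)/(C₀ − C_in) = (0.483 − 0.220)/(1.16 − 0.220) = 0.27979
t = −τ ln(…) = 17.109 × 1.2737 = 21.793 min.

21.8 min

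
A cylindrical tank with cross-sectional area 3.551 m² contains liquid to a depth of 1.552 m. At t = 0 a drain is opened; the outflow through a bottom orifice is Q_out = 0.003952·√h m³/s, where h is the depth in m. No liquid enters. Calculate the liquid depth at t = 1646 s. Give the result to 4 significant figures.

A dh/dt = −Q_out = −0.003952 √h.
Separate and integrate: 2(√h − √h₀) = −(0.003952/A) t.
√h = √1.552 − 0.003952·1646/(2·3.551) = 1.24579 − 0.915938 = 0.329855.
h = 0.329855² = 0.108804 m.

0.1088 m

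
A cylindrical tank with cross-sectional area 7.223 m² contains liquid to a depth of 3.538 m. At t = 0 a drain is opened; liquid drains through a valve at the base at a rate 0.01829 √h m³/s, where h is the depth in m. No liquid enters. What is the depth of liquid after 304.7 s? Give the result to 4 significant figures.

2.236 m

With no inflow, A dh/dt = −0.01829 √h.
∫ h^(−1/2) dh = −(0.01829/A) ∫ dt, giving 2√h = 2√h₀ − (0.01829/A) t.
√h = √3.538 − 0.01829·304.7/(2·7.223) = 1.88096 − 0.385779 = 1.49518.
h = 1.49518² = 2.23556 m.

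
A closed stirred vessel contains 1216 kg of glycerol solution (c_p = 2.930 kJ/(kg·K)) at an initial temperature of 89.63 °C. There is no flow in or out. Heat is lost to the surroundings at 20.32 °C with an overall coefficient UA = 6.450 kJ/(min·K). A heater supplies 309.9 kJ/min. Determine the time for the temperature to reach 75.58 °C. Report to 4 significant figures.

597.1 min

M c_p dT/dt = −UA(T − T_amb) + Q̇.
τ = M c_p/UA = 552.384 min; T_ss = T_amb + Q̇/UA = 20.32 + 309.9/6.450 = 68.3665 °C.
T(t) = T_ss + (T₀ − T_ss)e^(−t/τ); set T = 75.58:
t = −τ ln[(T − T_ss)/(T₀ − T_ss)] = −552.384 · ln(0.339243) = 597.149 min.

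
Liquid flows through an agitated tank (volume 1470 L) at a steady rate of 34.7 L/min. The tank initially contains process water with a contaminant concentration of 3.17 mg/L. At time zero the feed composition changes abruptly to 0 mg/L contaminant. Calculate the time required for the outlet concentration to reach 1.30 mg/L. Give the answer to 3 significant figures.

Species balance: V dC/dt = Q(C_in − C) ⇒ τ = V/Q = 42.363 min.
C(t) = C_in + (C₀ − C_in) e^(−t/τ). Set C = 1.30 and solve for t:
e^(−t/τ) = (C − C_in)/(C₀ − C_in) = (1.30 − 0)/(3.17 − 0) = 0.41009
t = −τ ln(…) = 42.363 × 0.89137 = 37.761 min.

37.8 min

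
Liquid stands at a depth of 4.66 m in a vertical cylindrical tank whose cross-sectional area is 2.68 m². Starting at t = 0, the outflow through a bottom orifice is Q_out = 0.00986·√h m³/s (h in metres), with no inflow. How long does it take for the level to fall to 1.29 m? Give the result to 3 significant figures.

556 s

A dh/dt = −Q_out = −0.00986 √h.
∫ h^(−1/2) dh = −(0.00986/A) ∫ dt, giving 2√h = 2√h₀ − (0.00986/A) t.
t = 2A(√h₀ − √h)/0.00986 = 2·2.68·(√4.66 − √1.29)/0.00986
  = 5.3600 × (2.1587 − 1.1358) / 0.00986 = 556.07 s.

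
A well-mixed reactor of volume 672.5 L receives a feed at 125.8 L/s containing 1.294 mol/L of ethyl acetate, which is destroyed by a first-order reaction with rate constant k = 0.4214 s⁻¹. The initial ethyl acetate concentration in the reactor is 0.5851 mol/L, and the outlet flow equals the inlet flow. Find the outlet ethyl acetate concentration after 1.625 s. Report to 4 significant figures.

0.4675 mol/L

V dC/dt = Q(C_in − C) − k V C.
dC/dt = (Q/V) C_in − (Q/V + k) C; effective rate a = Q/V + k = 0.187063 + 0.4214 = 0.608463 s⁻¹.
C_ss = Q C_in/(Q + kV) = 0.397822 mol/L; C(t) = C_ss + (C₀ − C_ss) e^(−a t).
C(1.625) = 0.397822 + (0.187278)·e^(−0.608463·1.625) = 0.397822 + (0.187278)·0.372040 = 0.467497 mol/L.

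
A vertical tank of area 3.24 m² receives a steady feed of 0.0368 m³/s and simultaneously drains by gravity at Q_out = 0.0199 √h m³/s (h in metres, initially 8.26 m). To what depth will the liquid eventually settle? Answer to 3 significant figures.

3.42 m

Unsteady balance on liquid volume: A dh/dt = Q_in − 0.0199 √h. At steady state dh/dt = 0:
Q_in = 0.0199 √h_ss ⇒ √h_ss = 0.0368/0.0199 = 1.8492.
h_ss = 1.8492² = 3.4197 m. (Since h₀ = 8.26 m > h_ss, the level will fall toward this value.)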